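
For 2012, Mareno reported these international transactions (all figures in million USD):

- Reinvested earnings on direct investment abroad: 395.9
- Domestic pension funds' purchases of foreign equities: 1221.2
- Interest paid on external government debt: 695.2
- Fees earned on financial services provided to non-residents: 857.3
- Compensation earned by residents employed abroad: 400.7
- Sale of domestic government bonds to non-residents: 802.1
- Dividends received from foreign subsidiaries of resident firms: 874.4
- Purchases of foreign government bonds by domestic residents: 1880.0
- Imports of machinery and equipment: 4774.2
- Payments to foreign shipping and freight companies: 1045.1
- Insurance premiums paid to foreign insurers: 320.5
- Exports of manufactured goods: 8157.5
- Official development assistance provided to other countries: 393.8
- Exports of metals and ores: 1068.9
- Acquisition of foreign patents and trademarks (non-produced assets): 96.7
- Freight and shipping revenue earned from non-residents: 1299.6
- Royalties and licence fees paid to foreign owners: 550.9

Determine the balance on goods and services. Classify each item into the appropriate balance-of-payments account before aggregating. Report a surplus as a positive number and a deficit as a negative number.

4692.6

Goods: 8157.5 - 4774.2 + 1068.9 = 4452.2
Services: -320.5 + 1299.6 - 550.9 + 857.3 - 1045.1 = 240.4
Trade balance = 4452.2 + 240.4 = 4692.6
(Excluded from the trade balance — primary income: reinvested earnings on direct investment abroad 395.9, interest paid on external government debt 695.2, compensation earned by residents employed abroad 400.7, dividends received from foreign subsidiaries of resident firms 874.4; financial account: domestic pension funds' purchases of foreign equities 1221.2, sale of domestic government bonds to non-residents 802.1, purchases of foreign government bonds by domestic residents 1880.0; secondary income: official development assistance provided to other countries 393.8; capital account: acquisition of foreign patents and trademarks (non-produced assets) 96.7.)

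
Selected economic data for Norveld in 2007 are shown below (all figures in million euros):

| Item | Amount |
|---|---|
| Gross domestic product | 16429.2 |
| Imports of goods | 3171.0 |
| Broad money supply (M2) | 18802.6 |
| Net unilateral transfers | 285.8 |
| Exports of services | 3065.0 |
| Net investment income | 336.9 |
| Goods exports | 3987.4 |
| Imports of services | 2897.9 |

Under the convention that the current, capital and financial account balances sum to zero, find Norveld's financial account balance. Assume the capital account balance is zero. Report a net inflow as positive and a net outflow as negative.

Goods balance = 3987.4 - 3171.0 = 816.4
Services balance = 3065.0 - 2897.9 = 167.1
Trade balance (goods + services) = 816.4 + 167.1 = 983.5
Net primary income = 336.9
Net secondary income = 285.8
Current account = 983.5 + 336.9 + 285.8 = 1606.2
Financial account = -(1606.2) = -1606.2

-1606.2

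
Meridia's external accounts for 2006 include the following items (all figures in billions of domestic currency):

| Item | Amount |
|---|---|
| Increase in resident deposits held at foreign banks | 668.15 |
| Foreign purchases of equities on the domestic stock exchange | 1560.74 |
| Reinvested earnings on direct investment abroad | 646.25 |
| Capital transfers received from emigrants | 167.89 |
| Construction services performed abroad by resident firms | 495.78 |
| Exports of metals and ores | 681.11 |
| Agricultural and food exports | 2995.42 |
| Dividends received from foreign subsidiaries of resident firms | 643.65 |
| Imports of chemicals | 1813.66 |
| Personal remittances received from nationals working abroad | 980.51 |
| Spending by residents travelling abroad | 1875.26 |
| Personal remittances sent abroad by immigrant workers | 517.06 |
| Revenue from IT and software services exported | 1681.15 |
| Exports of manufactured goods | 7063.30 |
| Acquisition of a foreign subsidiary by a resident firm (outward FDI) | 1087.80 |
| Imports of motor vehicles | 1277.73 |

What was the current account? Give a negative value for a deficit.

Goods: -1277.73 + 7063.30 + 681.11 + 2995.42 - 1813.66 = 7648.44
Services: 1681.15 + 495.78 - 1875.26 = 301.67
Primary income: 646.25 + 643.65 = 1289.90
Secondary income: 980.51 - 517.06 = 463.45
Current account = 7648.44 + 301.67 + 1289.90 + 463.45 = 9703.46
(Excluded from the current account — financial account: increase in resident deposits held at foreign banks 668.15, foreign purchases of equities on the domestic stock exchange 1560.74, acquisition of a foreign subsidiary by a resident firm (outward FDI) 1087.80; capital account: capital transfers received from emigrants 167.89.)

9703.46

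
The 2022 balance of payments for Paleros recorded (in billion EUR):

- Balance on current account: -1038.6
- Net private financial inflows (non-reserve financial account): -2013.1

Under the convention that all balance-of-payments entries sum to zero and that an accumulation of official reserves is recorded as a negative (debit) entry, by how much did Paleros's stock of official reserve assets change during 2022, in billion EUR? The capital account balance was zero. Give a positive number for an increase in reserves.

Official reserve transactions balance = -((-1038.6) + (-2013.1)) = 3051.7
An accumulation of reserves is recorded as a debit (negative entry), so the change in the stock of reserves is the negative of that balance.
Change in official reserves = -(3051.7) = -3051.7

-3051.7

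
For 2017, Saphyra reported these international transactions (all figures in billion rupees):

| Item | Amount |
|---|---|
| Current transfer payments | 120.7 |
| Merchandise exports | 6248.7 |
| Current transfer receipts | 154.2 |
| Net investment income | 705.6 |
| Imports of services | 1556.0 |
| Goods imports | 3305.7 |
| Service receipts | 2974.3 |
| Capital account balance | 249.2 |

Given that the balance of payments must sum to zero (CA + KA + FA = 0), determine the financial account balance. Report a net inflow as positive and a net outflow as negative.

Goods balance = 6248.7 - 3305.7 = 2943.0
Services balance = 2974.3 - 1556.0 = 1418.3
Trade balance (goods + services) = 2943.0 + 1418.3 = 4361.3
Net primary income = 705.6
Net secondary income = 154.2 - 120.7 = 33.5
Current account = 4361.3 + 705.6 + 33.5 = 5100.4
Financial account = -(5100.4 + 249.2) = -5349.6

-5349.6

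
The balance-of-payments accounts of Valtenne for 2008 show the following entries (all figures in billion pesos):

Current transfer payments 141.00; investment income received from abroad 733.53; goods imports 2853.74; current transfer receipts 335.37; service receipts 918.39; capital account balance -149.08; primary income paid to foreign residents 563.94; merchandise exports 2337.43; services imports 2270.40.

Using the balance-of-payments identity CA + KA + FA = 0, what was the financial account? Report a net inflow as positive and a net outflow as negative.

Goods balance = 2337.43 - 2853.74 = -516.31
Services balance = 918.39 - 2270.40 = -1352.01
Trade balance (goods + services) = -516.31 + (-1352.01) = -1868.32
Net primary income = 733.53 - 563.94 = 169.59
Net secondary income = 335.37 - 141.00 = 194.37
Current account = -1868.32 + 169.59 + 194.37 = -1504.36
Financial account = -(-1504.36 + (-149.08)) = 1653.44

1653.44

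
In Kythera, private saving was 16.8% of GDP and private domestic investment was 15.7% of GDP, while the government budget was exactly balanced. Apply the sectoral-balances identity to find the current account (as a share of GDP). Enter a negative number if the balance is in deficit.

1.1

By the sectoral-balances identity, CA = (S_private - I) + (T - G).
Private balance = 16.8 - 15.7 = 1.1
Government balance (T - G) = 0
CA = 1.1 + -0.0 = 1.1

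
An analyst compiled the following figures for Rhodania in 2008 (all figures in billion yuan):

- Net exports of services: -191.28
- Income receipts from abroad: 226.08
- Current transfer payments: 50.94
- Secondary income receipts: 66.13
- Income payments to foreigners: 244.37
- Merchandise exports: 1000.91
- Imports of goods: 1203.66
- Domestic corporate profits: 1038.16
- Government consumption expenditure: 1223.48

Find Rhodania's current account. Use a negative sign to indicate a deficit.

-397.13

Goods balance = 1000.91 - 1203.66 = -202.75
Services balance = -191.28
Trade balance (goods + services) = -202.75 + (-191.28) = -394.03
Net primary income = 226.08 - 244.37 = -18.29
Net secondary income = 66.13 - 50.94 = 15.19
Current account = -394.03 + (-18.29) + 15.19 = -397.13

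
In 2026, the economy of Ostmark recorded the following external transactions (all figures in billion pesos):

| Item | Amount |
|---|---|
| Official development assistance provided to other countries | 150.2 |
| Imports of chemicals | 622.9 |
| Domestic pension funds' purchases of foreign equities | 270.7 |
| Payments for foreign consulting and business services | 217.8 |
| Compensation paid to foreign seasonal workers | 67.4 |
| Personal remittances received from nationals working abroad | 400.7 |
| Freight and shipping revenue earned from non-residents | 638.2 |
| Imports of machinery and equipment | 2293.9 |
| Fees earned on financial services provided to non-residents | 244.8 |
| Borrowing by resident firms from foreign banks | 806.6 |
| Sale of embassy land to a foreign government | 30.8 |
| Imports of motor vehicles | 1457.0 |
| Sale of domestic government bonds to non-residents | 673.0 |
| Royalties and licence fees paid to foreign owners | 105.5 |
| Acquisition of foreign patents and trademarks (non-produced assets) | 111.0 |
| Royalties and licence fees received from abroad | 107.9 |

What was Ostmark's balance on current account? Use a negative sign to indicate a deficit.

Goods: -2293.9 - 622.9 - 1457.0 = -4373.8
Services: 638.2 + 107.9 - 105.5 - 217.8 + 244.8 = 667.6
Primary income: -67.4
Secondary income: 400.7 - 150.2 = 250.5
Current account = (-4373.8) + 667.6 + (-67.4) + 250.5 = -3523.1
(Excluded from the current account — financial account: domestic pension funds' purchases of foreign equities 270.7, borrowing by resident firms from foreign banks 806.6, sale of domestic government bonds to non-residents 673.0; capital account: sale of embassy land to a foreign government 30.8, acquisition of foreign patents and trademarks (non-produced assets) 111.0.)

-3523.1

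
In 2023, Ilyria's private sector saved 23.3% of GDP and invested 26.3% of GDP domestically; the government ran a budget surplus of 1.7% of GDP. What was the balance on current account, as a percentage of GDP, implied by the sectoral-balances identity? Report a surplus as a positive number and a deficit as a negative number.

By the sectoral-balances identity, CA = (S_private - I) + (T - G).
Private balance = 23.3 - 26.3 = -3.0
Government balance (T - G) = 1.7
CA = -3.0 + 1.7 = -1.3

-1.3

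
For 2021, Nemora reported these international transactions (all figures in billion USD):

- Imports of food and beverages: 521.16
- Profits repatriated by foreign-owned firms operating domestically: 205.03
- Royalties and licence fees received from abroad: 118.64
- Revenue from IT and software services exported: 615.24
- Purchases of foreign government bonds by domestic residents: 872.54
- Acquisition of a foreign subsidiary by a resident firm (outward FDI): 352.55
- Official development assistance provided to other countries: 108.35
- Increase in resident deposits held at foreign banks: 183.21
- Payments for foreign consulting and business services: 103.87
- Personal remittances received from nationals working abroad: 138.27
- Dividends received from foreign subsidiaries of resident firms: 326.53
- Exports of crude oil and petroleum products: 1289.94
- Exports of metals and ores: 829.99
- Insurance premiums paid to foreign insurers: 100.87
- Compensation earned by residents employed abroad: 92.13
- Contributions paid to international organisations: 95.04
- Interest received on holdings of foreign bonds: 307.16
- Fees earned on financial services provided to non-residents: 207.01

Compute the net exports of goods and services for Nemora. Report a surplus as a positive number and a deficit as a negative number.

Goods: 829.99 + 1289.94 - 521.16 = 1598.77
Services: 118.64 + 615.24 - 100.87 - 103.87 + 207.01 = 736.15
Trade balance = 1598.77 + 736.15 = 2334.92
(Excluded from the trade balance — primary income: profits repatriated by foreign-owned firms operating domestically 205.03, dividends received from foreign subsidiaries of resident firms 326.53, compensation earned by residents employed abroad 92.13, interest received on holdings of foreign bonds 307.16; financial account: purchases of foreign government bonds by domestic residents 872.54, acquisition of a foreign subsidiary by a resident firm (outward FDI) 352.55, increase in resident deposits held at foreign banks 183.21; secondary income: official development assistance provided to other countries 108.35, personal remittances received from nationals working abroad 138.27, contributions paid to international organisations 95.04.)

2334.92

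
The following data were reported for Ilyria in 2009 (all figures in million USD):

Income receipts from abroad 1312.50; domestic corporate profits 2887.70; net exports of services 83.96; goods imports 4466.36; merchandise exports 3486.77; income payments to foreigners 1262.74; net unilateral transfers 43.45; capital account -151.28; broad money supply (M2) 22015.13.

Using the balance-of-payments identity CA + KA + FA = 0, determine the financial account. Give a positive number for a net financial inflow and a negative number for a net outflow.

953.70

Goods balance = 3486.77 - 4466.36 = -979.59
Services balance = 83.96
Trade balance (goods + services) = -979.59 + 83.96 = -895.63
Net primary income = 1312.50 - 1262.74 = 49.76
Net secondary income = 43.45
Current account = -895.63 + 49.76 + 43.45 = -802.42
Financial account = -(-802.42 + (-151.28)) = 953.70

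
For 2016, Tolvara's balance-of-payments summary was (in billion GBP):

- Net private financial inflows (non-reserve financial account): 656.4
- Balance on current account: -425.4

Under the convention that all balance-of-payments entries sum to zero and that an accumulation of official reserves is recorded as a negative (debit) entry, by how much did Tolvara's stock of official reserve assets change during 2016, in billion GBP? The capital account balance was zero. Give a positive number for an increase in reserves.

231.0

Official reserve transactions balance = -((-425.4) + 656.4) = -231.0
An accumulation of reserves is recorded as a debit (negative entry), so the change in the stock of reserves is the negative of that balance.
Change in official reserves = -(-231.0) = 231.0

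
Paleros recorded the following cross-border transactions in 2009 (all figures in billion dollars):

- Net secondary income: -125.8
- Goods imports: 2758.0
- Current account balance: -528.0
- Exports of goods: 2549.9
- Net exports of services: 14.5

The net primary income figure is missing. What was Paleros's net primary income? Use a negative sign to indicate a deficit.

-208.6

Current account = goods balance + services balance + net primary income + net secondary income
Sum of the known components = -319.4
Net primary income = CA - (known components) = -528.0 - (-319.4) = -208.6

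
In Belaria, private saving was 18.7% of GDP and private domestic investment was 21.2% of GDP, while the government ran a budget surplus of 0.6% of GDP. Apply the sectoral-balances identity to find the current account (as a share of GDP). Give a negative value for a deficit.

-1.9

By the sectoral-balances identity, CA = (S_private - I) + (T - G).
Private balance = 18.7 - 21.2 = -2.5
Government balance (T - G) = 0.6
CA = -2.5 + 0.6 = -1.9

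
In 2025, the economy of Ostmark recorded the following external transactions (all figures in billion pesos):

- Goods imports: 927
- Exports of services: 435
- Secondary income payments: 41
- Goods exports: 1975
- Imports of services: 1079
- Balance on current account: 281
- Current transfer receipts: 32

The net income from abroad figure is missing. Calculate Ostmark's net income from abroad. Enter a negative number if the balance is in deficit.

-114

Current account = goods balance + services balance + net primary income + net secondary income
Sum of the known components = 395
Net income from abroad = CA - (known components) = 281 - 395 = -114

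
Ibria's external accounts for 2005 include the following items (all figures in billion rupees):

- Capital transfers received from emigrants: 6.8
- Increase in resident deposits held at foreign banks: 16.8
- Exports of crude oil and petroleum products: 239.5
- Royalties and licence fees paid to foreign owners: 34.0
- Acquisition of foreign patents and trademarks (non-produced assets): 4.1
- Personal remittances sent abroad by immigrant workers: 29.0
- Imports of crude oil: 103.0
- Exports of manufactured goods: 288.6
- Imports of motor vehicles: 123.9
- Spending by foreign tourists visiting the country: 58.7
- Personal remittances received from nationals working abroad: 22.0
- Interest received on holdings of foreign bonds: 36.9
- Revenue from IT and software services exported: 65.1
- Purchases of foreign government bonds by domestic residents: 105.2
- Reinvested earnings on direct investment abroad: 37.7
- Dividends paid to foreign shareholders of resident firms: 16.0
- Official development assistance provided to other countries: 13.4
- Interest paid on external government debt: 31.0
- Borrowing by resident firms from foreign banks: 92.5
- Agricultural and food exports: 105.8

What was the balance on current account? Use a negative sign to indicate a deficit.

Goods: 288.6 - 103.0 + 105.8 + 239.5 - 123.9 = 407.0
Services: -34.0 + 65.1 + 58.7 = 89.8
Primary income: -16.0 - 31.0 + 37.7 + 36.9 = 27.6
Secondary income: -29.0 - 13.4 + 22.0 = -20.4
Current account = 407.0 + 89.8 + 27.6 + (-20.4) = 504.0
(Excluded from the current account — capital account: capital transfers received from emigrants 6.8, acquisition of foreign patents and trademarks (non-produced assets) 4.1; financial account: increase in resident deposits held at foreign banks 16.8, purchases of foreign government bonds by domestic residents 105.2, borrowing by resident firms from foreign banks 92.5.)

504.0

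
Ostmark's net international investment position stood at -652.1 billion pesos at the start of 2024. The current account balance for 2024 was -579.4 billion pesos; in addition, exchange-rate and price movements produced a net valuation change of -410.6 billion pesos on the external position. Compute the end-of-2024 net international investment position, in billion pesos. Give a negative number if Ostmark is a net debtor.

-1642.1

Change in NIIP = current account + net valuation change = -579.4 + (-410.6) = -990.0
End-of-year NIIP = -652.1 + (-990.0) = -1642.1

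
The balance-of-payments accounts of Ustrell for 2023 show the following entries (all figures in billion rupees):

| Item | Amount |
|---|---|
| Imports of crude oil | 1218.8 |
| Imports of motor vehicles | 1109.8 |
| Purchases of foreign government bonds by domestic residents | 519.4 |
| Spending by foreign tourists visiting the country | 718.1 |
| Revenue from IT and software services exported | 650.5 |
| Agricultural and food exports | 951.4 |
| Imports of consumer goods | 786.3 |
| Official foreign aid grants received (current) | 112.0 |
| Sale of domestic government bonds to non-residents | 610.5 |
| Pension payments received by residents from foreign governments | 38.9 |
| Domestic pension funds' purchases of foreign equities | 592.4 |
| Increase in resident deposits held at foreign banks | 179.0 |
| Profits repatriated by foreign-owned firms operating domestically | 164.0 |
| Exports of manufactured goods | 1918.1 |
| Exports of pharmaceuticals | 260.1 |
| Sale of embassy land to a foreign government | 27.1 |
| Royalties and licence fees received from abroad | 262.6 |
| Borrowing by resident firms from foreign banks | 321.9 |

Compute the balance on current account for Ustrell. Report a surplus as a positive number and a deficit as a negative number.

Goods: 951.4 - 786.3 - 1218.8 - 1109.8 + 260.1 + 1918.1 = 14.7
Services: 262.6 + 650.5 + 718.1 = 1631.2
Primary income: -164.0
Secondary income: 112.0 + 38.9 = 150.9
Current account = 14.7 + 1631.2 + (-164.0) + 150.9 = 1632.8
(Excluded from the current account — financial account: purchases of foreign government bonds by domestic residents 519.4, sale of domestic government bonds to non-residents 610.5, domestic pension funds' purchases of foreign equities 592.4, increase in resident deposits held at foreign banks 179.0, borrowing by resident firms from foreign banks 321.9; capital account: sale of embassy land to a foreign government 27.1.)

1632.8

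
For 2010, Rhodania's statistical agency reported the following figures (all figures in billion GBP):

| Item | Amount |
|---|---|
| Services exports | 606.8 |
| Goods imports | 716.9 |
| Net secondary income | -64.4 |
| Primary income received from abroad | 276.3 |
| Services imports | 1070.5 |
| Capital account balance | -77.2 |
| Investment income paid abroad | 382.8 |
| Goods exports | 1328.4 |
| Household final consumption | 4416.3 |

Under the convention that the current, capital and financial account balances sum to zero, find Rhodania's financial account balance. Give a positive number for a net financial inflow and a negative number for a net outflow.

Goods balance = 1328.4 - 716.9 = 611.5
Services balance = 606.8 - 1070.5 = -463.7
Trade balance (goods + services) = 611.5 + (-463.7) = 147.8
Net primary income = 276.3 - 382.8 = -106.5
Net secondary income = -64.4
Current account = 147.8 + (-106.5) + (-64.4) = -23.1
Financial account = -(-23.1 + (-77.2)) = 100.3

100.3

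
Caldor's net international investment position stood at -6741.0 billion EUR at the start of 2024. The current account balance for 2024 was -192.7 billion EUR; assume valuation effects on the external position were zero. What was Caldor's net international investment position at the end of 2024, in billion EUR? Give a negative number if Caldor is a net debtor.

-6933.7

With no valuation effects, change in NIIP = current account = -192.7
End-of-year NIIP = -6741.0 + (-192.7) = -6933.7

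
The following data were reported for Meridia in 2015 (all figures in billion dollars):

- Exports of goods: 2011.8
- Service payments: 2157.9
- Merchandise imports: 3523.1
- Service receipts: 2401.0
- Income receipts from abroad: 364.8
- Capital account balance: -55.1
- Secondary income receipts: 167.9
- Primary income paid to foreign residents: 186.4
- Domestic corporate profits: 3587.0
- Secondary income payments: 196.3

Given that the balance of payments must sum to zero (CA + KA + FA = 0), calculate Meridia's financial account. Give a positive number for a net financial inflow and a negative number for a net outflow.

1173.3

Goods balance = 2011.8 - 3523.1 = -1511.3
Services balance = 2401.0 - 2157.9 = 243.1
Trade balance (goods + services) = -1511.3 + 243.1 = -1268.2
Net primary income = 364.8 - 186.4 = 178.4
Net secondary income = 167.9 - 196.3 = -28.4
Current account = -1268.2 + 178.4 + (-28.4) = -1118.2
Financial account = -(-1118.2 + (-55.1)) = 1173.3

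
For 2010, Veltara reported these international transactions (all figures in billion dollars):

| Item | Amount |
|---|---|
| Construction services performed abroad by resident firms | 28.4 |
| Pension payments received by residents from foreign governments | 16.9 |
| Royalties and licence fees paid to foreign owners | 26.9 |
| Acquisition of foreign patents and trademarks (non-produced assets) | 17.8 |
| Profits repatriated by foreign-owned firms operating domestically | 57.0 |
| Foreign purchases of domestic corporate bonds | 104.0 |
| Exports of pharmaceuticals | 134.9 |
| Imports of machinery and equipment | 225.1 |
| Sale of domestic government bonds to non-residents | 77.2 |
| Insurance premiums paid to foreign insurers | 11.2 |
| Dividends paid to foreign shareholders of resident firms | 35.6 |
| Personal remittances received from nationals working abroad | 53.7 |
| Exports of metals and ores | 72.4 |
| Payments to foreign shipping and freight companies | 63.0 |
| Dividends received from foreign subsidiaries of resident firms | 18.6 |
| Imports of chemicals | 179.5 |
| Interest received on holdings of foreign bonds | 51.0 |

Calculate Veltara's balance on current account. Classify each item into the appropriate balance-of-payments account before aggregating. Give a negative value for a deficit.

-222.4

Goods: 72.4 + 134.9 - 179.5 - 225.1 = -197.3
Services: -26.9 - 63.0 + 28.4 - 11.2 = -72.7
Primary income: 18.6 + 51.0 - 35.6 - 57.0 = -23.0
Secondary income: 16.9 + 53.7 = 70.6
Current account = (-197.3) + (-72.7) + (-23.0) + 70.6 = -222.4
(Excluded from the current account — capital account: acquisition of foreign patents and trademarks (non-produced assets) 17.8; financial account: foreign purchases of domestic corporate bonds 104.0, sale of domestic government bonds to non-residents 77.2.)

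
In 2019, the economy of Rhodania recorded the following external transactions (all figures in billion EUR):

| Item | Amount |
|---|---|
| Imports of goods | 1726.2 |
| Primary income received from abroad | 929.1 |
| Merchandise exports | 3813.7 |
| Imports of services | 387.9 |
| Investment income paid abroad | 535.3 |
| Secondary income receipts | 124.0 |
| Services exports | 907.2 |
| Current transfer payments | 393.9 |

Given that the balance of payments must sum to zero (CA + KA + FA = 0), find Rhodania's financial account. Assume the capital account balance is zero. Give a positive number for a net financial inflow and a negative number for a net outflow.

-2730.7

Goods balance = 3813.7 - 1726.2 = 2087.5
Services balance = 907.2 - 387.9 = 519.3
Trade balance (goods + services) = 2087.5 + 519.3 = 2606.8
Net primary income = 929.1 - 535.3 = 393.8
Net secondary income = 124.0 - 393.9 = -269.9
Current account = 2606.8 + 393.8 + (-269.9) = 2730.7
Financial account = -(2730.7) = -2730.7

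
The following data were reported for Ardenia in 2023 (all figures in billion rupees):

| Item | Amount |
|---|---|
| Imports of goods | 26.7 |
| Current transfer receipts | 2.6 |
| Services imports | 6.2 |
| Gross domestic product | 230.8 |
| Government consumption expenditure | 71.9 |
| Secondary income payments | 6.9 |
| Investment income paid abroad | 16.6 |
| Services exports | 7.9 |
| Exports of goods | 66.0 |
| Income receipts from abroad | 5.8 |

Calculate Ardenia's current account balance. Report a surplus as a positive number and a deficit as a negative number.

25.9

Goods balance = 66.0 - 26.7 = 39.3
Services balance = 7.9 - 6.2 = 1.7
Trade balance (goods + services) = 39.3 + 1.7 = 41.0
Net primary income = 5.8 - 16.6 = -10.8
Net secondary income = 2.6 - 6.9 = -4.3
Current account = 41.0 + (-10.8) + (-4.3) = 25.9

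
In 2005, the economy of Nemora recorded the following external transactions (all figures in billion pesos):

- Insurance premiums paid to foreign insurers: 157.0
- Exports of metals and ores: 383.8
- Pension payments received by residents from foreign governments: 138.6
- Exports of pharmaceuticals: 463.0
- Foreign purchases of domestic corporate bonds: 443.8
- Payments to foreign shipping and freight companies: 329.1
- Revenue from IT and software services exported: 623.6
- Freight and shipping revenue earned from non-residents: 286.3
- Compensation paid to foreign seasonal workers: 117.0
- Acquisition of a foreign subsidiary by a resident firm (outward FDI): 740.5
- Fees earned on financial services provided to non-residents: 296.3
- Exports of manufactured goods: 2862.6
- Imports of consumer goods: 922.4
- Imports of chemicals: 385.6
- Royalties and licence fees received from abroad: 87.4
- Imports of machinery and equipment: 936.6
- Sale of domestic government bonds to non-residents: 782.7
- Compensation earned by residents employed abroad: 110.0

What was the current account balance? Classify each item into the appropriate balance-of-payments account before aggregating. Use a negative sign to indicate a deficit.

2403.9

Goods: -385.6 + 383.8 - 936.6 - 922.4 + 463.0 + 2862.6 = 1464.8
Services: 296.3 + 286.3 - 329.1 + 623.6 + 87.4 - 157.0 = 807.5
Primary income: -117.0 + 110.0 = -7.0
Secondary income: 138.6
Current account = 1464.8 + 807.5 + (-7.0) + 138.6 = 2403.9
(Excluded from the current account — financial account: foreign purchases of domestic corporate bonds 443.8, acquisition of a foreign subsidiary by a resident firm (outward FDI) 740.5, sale of domestic government bonds to non-residents 782.7.)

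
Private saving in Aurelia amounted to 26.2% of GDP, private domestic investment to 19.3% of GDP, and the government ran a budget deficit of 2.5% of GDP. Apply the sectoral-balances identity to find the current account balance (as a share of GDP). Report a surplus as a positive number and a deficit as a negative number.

By the sectoral-balances identity, CA = (S_private - I) + (T - G).
Private balance = 26.2 - 19.3 = 6.9
Government balance (T - G) = -2.5
CA = 6.9 + (-2.5) = 4.4

4.4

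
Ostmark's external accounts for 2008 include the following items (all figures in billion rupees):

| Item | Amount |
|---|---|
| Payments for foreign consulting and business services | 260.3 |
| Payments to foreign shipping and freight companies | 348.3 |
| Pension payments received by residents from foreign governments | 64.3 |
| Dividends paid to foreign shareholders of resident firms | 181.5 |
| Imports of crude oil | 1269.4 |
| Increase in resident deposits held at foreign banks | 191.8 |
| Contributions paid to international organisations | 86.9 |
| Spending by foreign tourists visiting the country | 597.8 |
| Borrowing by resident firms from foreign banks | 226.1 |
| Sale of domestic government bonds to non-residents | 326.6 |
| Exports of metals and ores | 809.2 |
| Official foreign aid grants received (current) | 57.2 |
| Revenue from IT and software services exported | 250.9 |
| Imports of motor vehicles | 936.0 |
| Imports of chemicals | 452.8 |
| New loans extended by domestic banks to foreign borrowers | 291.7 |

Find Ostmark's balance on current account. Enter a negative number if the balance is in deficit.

Goods: -936.0 + 809.2 - 452.8 - 1269.4 = -1849.0
Services: 250.9 + 597.8 - 260.3 - 348.3 = 240.1
Primary income: -181.5
Secondary income: 57.2 - 86.9 + 64.3 = 34.6
Current account = (-1849.0) + 240.1 + (-181.5) + 34.6 = -1755.8
(Excluded from the current account — financial account: increase in resident deposits held at foreign banks 191.8, borrowing by resident firms from foreign banks 226.1, sale of domestic government bonds to non-residents 326.6, new loans extended by domestic banks to foreign borrowers 291.7.)

-1755.8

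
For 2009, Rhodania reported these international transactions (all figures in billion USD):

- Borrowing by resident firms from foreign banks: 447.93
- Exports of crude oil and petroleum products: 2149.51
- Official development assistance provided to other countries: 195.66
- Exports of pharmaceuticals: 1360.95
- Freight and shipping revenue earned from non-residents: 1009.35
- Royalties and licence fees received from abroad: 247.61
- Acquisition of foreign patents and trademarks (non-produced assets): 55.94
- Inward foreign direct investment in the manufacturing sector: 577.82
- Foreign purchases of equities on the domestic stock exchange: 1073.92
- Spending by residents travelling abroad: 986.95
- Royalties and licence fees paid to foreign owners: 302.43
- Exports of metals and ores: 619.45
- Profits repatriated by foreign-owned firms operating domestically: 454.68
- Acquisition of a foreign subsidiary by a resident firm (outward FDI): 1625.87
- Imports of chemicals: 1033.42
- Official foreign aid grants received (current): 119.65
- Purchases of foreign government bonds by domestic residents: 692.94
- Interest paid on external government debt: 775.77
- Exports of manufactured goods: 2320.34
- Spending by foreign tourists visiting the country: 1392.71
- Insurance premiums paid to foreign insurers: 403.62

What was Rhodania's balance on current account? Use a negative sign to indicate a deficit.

5067.04

Goods: 2149.51 + 1360.95 + 2320.34 - 1033.42 + 619.45 = 5416.83
Services: 1009.35 + 247.61 - 986.95 + 1392.71 - 302.43 - 403.62 = 956.67
Primary income: -775.77 - 454.68 = -1230.45
Secondary income: -195.66 + 119.65 = -76.01
Current account = 5416.83 + 956.67 + (-1230.45) + (-76.01) = 5067.04
(Excluded from the current account — financial account: borrowing by resident firms from foreign banks 447.93, inward foreign direct investment in the manufacturing sector 577.82, foreign purchases of equities on the domestic stock exchange 1073.92, acquisition of a foreign subsidiary by a resident firm (outward FDI) 1625.87, purchases of foreign government bonds by domestic residents 692.94; capital account: acquisition of foreign patents and trademarks (non-produced assets) 55.94.)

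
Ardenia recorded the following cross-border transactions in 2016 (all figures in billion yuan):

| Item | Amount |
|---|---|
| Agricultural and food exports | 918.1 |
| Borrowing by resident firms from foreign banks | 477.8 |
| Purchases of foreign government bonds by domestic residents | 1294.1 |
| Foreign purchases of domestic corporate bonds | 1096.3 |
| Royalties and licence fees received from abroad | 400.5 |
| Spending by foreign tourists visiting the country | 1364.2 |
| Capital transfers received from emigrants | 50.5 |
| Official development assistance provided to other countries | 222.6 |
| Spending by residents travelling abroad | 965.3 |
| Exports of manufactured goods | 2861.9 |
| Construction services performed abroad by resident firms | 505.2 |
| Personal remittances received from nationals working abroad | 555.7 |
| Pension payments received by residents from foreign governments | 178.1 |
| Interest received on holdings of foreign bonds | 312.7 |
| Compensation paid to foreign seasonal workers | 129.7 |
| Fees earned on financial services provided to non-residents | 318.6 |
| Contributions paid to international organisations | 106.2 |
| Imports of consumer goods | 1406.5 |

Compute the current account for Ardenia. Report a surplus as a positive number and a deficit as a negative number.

Goods: -1406.5 + 918.1 + 2861.9 = 2373.5
Services: 400.5 + 1364.2 + 318.6 - 965.3 + 505.2 = 1623.2
Primary income: 312.7 - 129.7 = 183.0
Secondary income: 178.1 - 222.6 - 106.2 + 555.7 = 405.0
Current account = 2373.5 + 1623.2 + 183.0 + 405.0 = 4584.7
(Excluded from the current account — financial account: borrowing by resident firms from foreign banks 477.8, purchases of foreign government bonds by domestic residents 1294.1, foreign purchases of domestic corporate bonds 1096.3; capital account: capital transfers received from emigrants 50.5.)

4584.7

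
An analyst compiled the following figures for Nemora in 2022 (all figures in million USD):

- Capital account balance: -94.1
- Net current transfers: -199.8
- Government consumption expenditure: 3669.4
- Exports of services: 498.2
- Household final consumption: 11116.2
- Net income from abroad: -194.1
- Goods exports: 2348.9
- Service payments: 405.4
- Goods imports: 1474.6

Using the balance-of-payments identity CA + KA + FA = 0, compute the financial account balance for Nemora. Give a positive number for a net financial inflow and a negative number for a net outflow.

-479.1

Goods balance = 2348.9 - 1474.6 = 874.3
Services balance = 498.2 - 405.4 = 92.8
Trade balance (goods + services) = 874.3 + 92.8 = 967.1
Net primary income = -194.1
Net secondary income = -199.8
Current account = 967.1 + (-194.1) + (-199.8) = 573.2
Financial account = -(573.2 + (-94.1)) = -479.1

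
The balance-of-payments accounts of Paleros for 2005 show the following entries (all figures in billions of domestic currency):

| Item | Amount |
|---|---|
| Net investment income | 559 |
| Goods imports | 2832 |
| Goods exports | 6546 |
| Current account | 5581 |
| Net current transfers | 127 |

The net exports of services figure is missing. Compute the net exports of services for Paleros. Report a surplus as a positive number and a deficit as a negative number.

Current account = goods balance + services balance + net primary income + net secondary income
Sum of the known components = 4400
Net exports of services = CA - (known components) = 5581 - 4400 = 1181

1181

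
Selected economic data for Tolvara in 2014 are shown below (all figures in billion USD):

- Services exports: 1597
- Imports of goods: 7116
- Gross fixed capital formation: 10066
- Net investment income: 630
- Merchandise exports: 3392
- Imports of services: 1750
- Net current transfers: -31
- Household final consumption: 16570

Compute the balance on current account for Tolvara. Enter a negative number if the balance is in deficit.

-3278

Goods balance = 3392 - 7116 = -3724
Services balance = 1597 - 1750 = -153
Trade balance (goods + services) = -3724 + (-153) = -3877
Net primary income = 630
Net secondary income = -31
Current account = -3877 + 630 + (-31) = -3278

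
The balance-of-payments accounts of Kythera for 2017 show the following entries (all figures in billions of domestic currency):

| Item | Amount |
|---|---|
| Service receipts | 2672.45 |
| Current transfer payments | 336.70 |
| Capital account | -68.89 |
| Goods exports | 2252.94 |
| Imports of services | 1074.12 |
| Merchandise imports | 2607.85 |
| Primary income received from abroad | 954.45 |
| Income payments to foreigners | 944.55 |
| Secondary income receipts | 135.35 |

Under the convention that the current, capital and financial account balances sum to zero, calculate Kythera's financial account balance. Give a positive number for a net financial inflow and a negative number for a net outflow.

-983.08

Goods balance = 2252.94 - 2607.85 = -354.91
Services balance = 2672.45 - 1074.12 = 1598.33
Trade balance (goods + services) = -354.91 + 1598.33 = 1243.42
Net primary income = 954.45 - 944.55 = 9.90
Net secondary income = 135.35 - 336.70 = -201.35
Current account = 1243.42 + 9.90 + (-201.35) = 1051.97
Financial account = -(1051.97 + (-68.89)) = -983.08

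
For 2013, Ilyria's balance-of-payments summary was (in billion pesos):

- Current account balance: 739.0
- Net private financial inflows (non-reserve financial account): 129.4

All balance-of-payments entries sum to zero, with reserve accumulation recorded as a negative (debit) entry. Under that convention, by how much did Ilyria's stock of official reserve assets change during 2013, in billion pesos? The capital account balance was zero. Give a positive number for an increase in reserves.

Official reserve transactions balance = -(739.0 + 129.4) = -868.4
An accumulation of reserves is recorded as a debit (negative entry), so the change in the stock of reserves is the negative of that balance.
Change in official reserves = -(-868.4) = 868.4

868.4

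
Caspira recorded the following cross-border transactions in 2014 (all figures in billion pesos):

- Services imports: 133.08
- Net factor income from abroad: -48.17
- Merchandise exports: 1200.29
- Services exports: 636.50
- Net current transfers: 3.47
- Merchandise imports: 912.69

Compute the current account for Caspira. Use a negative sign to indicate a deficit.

Goods balance = 1200.29 - 912.69 = 287.60
Services balance = 636.50 - 133.08 = 503.42
Trade balance (goods + services) = 287.60 + 503.42 = 791.02
Net primary income = -48.17
Net secondary income = 3.47
Current account = 791.02 + (-48.17) + 3.47 = 746.32

746.32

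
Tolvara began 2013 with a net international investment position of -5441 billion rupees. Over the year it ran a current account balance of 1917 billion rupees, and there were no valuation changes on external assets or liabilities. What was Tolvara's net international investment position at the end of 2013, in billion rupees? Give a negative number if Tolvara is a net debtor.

With no valuation effects, change in NIIP = current account = 1917
End-of-year NIIP = -5441 + 1917 = -3524

-3524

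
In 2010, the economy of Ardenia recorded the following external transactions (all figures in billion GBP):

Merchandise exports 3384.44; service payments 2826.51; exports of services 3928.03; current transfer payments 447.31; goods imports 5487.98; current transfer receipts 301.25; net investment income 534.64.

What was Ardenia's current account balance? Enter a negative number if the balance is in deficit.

Goods balance = 3384.44 - 5487.98 = -2103.54
Services balance = 3928.03 - 2826.51 = 1101.52
Trade balance (goods + services) = -2103.54 + 1101.52 = -1002.02
Net primary income = 534.64
Net secondary income = 301.25 - 447.31 = -146.06
Current account = -1002.02 + 534.64 + (-146.06) = -613.44

-613.44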